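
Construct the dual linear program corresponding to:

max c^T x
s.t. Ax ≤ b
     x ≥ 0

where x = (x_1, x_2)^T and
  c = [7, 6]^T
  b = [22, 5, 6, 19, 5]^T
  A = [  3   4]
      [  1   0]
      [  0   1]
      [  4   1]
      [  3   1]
Minimize: z = 22y1 + 5y2 + 6y3 + 19y4 + 5y5

Subject to:
  C1: -3y1 - y2 - 4y4 - 3y5 ≤ -7
  C2: -4y1 - y3 - y4 - y5 ≤ -6
  y1, y2, y3, y4, y5 ≥ 0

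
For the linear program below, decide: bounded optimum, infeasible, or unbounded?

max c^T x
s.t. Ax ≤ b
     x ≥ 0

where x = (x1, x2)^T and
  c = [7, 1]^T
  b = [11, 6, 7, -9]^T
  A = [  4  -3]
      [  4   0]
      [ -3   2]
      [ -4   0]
One constraint requires 4x1 ≤ 6, while the constraint -4x1 ≤ -9 is equivalent to 4x1 ≥ 9. Together they would need 9 ≤ 4x1 ≤ 6, which is impossible since 9 > 6. No point satisfies all constraints.

The feasible region is empty; the LP is infeasible.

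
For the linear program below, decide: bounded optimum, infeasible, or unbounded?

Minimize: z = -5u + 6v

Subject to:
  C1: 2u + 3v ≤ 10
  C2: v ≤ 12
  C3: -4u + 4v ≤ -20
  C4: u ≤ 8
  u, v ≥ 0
The point (5, 0) satisfies every constraint, so the LP is feasible; the constraints give u ≤ 8 and v ≤ 12, which with u, v ≥ 0 keep the feasible region inside a bounded box. A feasible, bounded LP attains a finite optimum at a vertex.

Bounded optimum: z* = -25 at (5, 0).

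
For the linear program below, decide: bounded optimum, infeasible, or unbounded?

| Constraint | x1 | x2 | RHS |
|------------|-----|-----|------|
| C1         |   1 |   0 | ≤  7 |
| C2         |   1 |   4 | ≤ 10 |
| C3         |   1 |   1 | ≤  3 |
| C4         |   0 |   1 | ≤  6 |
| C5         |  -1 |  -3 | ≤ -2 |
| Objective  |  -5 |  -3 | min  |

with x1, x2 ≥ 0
The point (3, 0) satisfies every constraint, so the LP is feasible; the constraints give x1 ≤ 7 and x2 ≤ 6, which with x1, x2 ≥ 0 keep the feasible region inside a bounded box. A feasible, bounded LP attains a finite optimum at a vertex.

Evaluating z = -5x1 - 3x2 at each vertex:
  (0, 0.6667): z = -2
  (2, 0): z = -10
  (3, 0): z = -15
  (0.6667, 2.333): z = -10.33
  (0, 2.5): z = -7.5

Bounded optimum: z* = -15 at (3, 0).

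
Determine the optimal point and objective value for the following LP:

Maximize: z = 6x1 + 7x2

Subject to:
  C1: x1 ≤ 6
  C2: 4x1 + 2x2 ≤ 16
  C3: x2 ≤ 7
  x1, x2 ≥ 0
Each vertex is the intersection of two constraint boundaries that also satisfies all remaining constraints:
  x1 = 0 and x2 = 0 → (0, 0)
  4x1 + 2x2 = 16 and x2 = 0 → (4, 0)
  4x1 + 2x2 = 16 and x2 = 7 → (0.5, 7)
  x2 = 7 and x1 = 0 → (0, 7)

Evaluating z = 6x1 + 7x2 at each vertex:
  (0, 0): z = 0
  (4, 0): z = 24
  (0.5, 7): z = 52
  (0, 7): z = 49

The maximum is at (0.5, 7) with z = 52.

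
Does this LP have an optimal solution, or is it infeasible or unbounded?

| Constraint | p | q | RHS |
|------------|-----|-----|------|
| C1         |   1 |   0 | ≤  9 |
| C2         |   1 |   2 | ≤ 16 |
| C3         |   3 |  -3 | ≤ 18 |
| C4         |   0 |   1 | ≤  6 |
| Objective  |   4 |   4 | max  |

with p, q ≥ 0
The point (9, 3.5) satisfies every constraint, so the LP is feasible; the constraints give p ≤ 9 and q ≤ 6, which with p, q ≥ 0 keep the feasible region inside a bounded box. A feasible, bounded LP attains a finite optimum at a vertex.

Feasible with finite optimum z* = 50 at (9, 3.5).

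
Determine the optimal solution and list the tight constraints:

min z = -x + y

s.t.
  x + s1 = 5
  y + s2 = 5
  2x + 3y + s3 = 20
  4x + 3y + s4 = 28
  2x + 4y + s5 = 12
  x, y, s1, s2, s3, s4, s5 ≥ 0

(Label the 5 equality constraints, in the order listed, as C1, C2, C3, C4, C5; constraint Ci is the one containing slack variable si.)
Optimal: x = 5, y = 0
Slack at optimum:
  C1: slack = 0 (binding)
  C2: slack = 5
  C3: slack = 10
  C4: slack = 8
  C5: slack = 2
  x ≥ 0: x = 5
  y ≥ 0: y = 0 (binding)
Binding constraints: C1, y ≥ 0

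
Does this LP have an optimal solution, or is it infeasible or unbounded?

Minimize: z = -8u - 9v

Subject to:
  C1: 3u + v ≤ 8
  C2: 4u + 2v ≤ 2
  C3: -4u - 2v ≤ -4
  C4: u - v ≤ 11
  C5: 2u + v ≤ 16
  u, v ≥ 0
C2 requires 4u + 2v ≤ 2, while C3 (-4u - 2v ≤ -4) is equivalent to 4u + 2v ≥ 4. Together they would need 4 ≤ 4u + 2v ≤ 2, which is impossible since 4 > 2. No point satisfies all constraints.

Infeasible — the constraint set is empty.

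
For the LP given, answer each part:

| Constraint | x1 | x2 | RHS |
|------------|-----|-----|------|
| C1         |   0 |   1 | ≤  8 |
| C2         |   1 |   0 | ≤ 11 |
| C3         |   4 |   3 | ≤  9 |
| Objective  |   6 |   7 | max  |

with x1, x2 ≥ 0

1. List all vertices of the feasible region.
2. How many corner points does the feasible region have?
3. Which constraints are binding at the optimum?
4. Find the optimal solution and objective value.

1. (0, 0), (2.25, 0), (0, 3)
2. 3
3. C3, x1 ≥ 0
4. x1 = 0, x2 = 3, z = 21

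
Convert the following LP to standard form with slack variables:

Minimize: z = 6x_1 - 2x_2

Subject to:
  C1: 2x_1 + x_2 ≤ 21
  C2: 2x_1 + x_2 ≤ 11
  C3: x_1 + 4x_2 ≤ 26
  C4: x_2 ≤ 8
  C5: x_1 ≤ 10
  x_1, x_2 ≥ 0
min z = 6x_1 - 2x_2

s.t.
  2x_1 + x_2 + s1 = 21
  2x_1 + x_2 + s2 = 11
  x_1 + 4x_2 + s3 = 26
  x_2 + s4 = 8
  x_1 + s5 = 10
  x_1, x_2, s1, s2, s3, s4, s5 ≥ 0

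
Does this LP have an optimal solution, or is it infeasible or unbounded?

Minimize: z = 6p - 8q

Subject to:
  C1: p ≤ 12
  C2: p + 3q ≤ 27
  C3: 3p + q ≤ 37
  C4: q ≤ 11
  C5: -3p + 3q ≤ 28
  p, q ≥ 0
The point (0, 9) satisfies every constraint, so the LP is feasible; the constraints give p ≤ 12 and q ≤ 11, which with p, q ≥ 0 keep the feasible region inside a bounded box. A feasible, bounded LP attains a finite optimum at a vertex.

The LP has an optimal solution: (0, 9) with z = -72.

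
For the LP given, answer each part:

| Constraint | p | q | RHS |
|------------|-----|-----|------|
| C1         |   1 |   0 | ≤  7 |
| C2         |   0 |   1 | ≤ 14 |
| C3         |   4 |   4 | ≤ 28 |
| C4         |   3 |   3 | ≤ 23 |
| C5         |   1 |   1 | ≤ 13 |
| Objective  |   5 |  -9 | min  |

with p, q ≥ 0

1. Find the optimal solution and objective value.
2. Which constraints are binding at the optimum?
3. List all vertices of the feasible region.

1. p = 0, q = 7, z = -63
2. C3, p ≥ 0
3. (0, 0), (7, 0), (0, 7)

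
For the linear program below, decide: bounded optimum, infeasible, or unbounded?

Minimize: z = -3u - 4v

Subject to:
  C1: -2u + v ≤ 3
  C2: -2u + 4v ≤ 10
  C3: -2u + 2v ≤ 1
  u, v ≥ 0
Feasible point: (0, 0) satisfies every constraint, so the LP is feasible.
Direction d = (1, 0): for each constraint row a, a·d ≤ 0 —
  (-2)(1) + (1)(0) = -2 ≤ 0
  (-2)(1) + (4)(0) = -2 ≤ 0
  (-2)(1) + (2)(0) = -2 ≤ 0
and d ≥ 0, so (0, 0) + t·d stays feasible for every t ≥ 0. Along this ray z = -3u - 4v changes by -3 per unit t, so z → −∞.

Unbounded — the objective can decrease without bound over the feasible region.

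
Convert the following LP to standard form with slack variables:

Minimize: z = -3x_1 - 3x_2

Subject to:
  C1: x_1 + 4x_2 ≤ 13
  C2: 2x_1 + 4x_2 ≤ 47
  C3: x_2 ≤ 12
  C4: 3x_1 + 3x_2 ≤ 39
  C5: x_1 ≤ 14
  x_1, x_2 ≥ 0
min z = -3x_1 - 3x_2

s.t.
  x_1 + 4x_2 + s1 = 13
  2x_1 + 4x_2 + s2 = 47
  x_2 + s3 = 12
  3x_1 + 3x_2 + s4 = 39
  x_1 + s5 = 14
  x_1, x_2, s1, s2, s3, s4, s5 ≥ 0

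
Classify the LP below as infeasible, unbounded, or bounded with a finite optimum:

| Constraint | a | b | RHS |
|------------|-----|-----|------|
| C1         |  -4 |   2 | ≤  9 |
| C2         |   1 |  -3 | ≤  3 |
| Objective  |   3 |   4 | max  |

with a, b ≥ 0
Feasible point: (0, 0) satisfies every constraint, so the LP is feasible.
Direction d = (1, 1): for each constraint row a, a·d ≤ 0 —
  (-4)(1) + (2)(1) = -2 ≤ 0
  (1)(1) + (-3)(1) = -2 ≤ 0
and d ≥ 0, so (0, 0) + t·d stays feasible for every t ≥ 0. Along this ray z = 3a + 4b changes by 7 per unit t, so z → +∞.

The LP is unbounded; z can be made arbitrarily large.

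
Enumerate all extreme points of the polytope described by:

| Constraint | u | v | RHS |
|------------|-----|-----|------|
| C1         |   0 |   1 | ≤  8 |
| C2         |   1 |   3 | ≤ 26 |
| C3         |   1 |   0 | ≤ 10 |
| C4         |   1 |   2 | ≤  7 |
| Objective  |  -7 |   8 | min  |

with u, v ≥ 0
Each vertex is the intersection of two constraint boundaries that also satisfies all remaining constraints:
  u = 0 and v = 0 → (0, 0)
  u + 2v = 7 and v = 0 → (7, 0)
  u + 2v = 7 and u = 0 → (0, 3.5)

Vertices: (0, 0), (7, 0), (0, 3.5)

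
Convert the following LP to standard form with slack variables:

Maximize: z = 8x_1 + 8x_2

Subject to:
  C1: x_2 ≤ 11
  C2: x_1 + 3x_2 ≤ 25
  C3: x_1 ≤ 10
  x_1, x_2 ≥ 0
max z = 8x_1 + 8x_2

s.t.
  x_2 + s1 = 11
  x_1 + 3x_2 + s2 = 25
  x_1 + s3 = 10
  x_1, x_2, s1, s2, s3 ≥ 0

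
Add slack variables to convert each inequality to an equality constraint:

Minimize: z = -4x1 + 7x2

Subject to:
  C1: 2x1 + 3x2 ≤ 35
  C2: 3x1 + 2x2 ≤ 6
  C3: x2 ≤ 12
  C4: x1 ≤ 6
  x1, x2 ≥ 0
min z = -4x1 + 7x2

s.t.
  2x1 + 3x2 + s1 = 35
  3x1 + 2x2 + s2 = 6
  x2 + s3 = 12
  x1 + s4 = 6
  x1, x2, s1, s2, s3, s4 ≥ 0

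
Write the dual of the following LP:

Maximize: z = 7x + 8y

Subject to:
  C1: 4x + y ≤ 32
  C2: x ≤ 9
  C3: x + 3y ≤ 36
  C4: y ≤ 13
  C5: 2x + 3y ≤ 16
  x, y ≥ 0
Minimize: z = 32y1 + 9y2 + 36y3 + 13y4 + 16y5

Subject to:
  C1: -4y1 - y2 - y3 - 2y5 ≤ -7
  C2: -y1 - 3y3 - y4 - 3y5 ≤ -8
  y1, y2, y3, y4, y5 ≥ 0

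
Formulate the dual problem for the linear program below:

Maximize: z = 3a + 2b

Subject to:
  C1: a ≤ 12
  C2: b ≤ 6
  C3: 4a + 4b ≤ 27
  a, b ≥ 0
Minimize: z = 12y1 + 6y2 + 27y3

Subject to:
  C1: -y1 - 4y3 ≤ -3
  C2: -y2 - 4y3 ≤ -2
  y1, y2, y3 ≥ 0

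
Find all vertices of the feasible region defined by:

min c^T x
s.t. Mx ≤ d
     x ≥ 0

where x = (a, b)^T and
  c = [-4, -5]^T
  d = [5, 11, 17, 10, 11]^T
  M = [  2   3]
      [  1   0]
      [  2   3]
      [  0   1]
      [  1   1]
Each vertex is the intersection of two constraint boundaries that also satisfies all remaining constraints:
  a = 0 and b = 0 → (0, 0)
  2a + 3b = 5 and b = 0 → (2.5, 0)
  2a + 3b = 5 and a = 0 → (0, 1.667)

Vertices: (0, 0), (2.5, 0), (0, 1.667)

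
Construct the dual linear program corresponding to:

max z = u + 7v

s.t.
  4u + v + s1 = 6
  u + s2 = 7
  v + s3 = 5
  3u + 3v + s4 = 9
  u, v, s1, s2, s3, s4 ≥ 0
Minimize: z = 6y1 + 7y2 + 5y3 + 9y4

Subject to:
  C1: -4y1 - y2 - 3y4 ≤ -1
  C2: -y1 - y3 - 3y4 ≤ -7
  y1, y2, y3, y4 ≥ 0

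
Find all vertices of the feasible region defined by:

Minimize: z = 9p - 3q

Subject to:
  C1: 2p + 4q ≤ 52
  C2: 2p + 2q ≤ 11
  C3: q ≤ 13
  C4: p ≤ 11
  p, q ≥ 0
Each vertex is the intersection of two constraint boundaries that also satisfies all remaining constraints:
  p = 0 and q = 0 → (0, 0)
  2p + 2q = 11 and q = 0 → (5.5, 0)
  2p + 2q = 11 and p = 0 → (0, 5.5)

Vertices: (0, 0), (5.5, 0), (0, 5.5)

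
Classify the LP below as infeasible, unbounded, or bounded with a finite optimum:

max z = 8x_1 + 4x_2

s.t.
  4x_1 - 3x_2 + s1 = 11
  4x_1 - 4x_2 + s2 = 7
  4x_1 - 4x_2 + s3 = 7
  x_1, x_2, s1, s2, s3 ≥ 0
Feasible point: (0, 0) satisfies every constraint, so the LP is feasible.
Direction d = (0, 1): for each constraint row a, a·d ≤ 0 —
  (4)(0) + (-3)(1) = -3 ≤ 0
  (4)(0) + (-4)(1) = -4 ≤ 0
  (4)(0) + (-4)(1) = -4 ≤ 0
and d ≥ 0, so (0, 0) + t·d stays feasible for every t ≥ 0. Along this ray z = 8x_1 + 4x_2 changes by 4 per unit t, so z → +∞.

The LP is unbounded; z can be made arbitrarily large.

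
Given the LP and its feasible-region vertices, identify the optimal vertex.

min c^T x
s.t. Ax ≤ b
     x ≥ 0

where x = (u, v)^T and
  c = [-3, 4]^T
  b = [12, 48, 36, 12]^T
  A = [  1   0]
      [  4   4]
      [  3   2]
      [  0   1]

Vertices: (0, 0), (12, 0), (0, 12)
Evaluating z = -3u + 4v at each vertex:
  (0, 0): z = 0
  (12, 0): z = -36
  (0, 12): z = 48

The smallest value is z = -36, attained at (12, 0).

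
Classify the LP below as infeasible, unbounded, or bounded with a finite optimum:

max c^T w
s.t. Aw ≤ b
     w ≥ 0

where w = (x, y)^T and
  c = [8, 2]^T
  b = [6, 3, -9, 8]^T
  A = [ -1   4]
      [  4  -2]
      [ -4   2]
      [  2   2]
One constraint requires 4x - 2y ≤ 3, while the constraint -4x + 2y ≤ -9 is equivalent to 4x - 2y ≥ 9. Together they would need 9 ≤ 4x - 2y ≤ 3, which is impossible since 9 > 3. No point satisfies all constraints.

Infeasible — the constraint set is empty.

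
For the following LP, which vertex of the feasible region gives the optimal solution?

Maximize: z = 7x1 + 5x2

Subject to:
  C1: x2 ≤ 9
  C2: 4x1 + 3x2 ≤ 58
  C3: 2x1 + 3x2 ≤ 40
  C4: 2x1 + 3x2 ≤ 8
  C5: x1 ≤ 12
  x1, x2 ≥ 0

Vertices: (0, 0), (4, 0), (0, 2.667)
Evaluating z = 7x1 + 5x2 at each vertex:
  (0, 0): z = 0
  (4, 0): z = 28
  (0, 2.667): z = 13.33

The largest value is z = 28, attained at (4, 0).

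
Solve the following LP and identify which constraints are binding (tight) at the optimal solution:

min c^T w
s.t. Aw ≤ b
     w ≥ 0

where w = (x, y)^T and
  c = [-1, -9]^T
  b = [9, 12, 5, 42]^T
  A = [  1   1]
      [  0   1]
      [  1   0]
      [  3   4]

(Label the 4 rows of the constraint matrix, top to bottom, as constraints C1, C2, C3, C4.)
Optimal: x = 0, y = 9
Slack at optimum:
  C1: slack = 0 (binding)
  C2: slack = 3
  C3: slack = 5
  C4: slack = 6
  x ≥ 0: x = 0 (binding)
  y ≥ 0: y = 9
Binding constraints: C1, x ≥ 0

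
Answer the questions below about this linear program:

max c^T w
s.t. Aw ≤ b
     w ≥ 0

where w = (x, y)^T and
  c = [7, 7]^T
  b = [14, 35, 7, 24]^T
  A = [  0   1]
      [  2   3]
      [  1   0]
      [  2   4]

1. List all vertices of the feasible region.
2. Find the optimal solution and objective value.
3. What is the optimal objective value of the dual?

1. (0, 0), (7, 0), (7, 2.5), (0, 6)
2. x = 7, y = 2.5, z = 66.5
3. 66.5 (by strong duality, equal to the primal optimum)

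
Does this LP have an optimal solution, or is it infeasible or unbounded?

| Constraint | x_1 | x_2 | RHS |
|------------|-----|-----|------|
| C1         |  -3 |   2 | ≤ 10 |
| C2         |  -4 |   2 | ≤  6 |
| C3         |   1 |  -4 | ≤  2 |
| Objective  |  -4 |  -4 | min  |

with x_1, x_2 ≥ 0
Feasible point: (0, 0) satisfies every constraint, so the LP is feasible.
Direction d = (1, 1): for each constraint row a, a·d ≤ 0 —
  (-3)(1) + (2)(1) = -1 ≤ 0
  (-4)(1) + (2)(1) = -2 ≤ 0
  (1)(1) + (-4)(1) = -3 ≤ 0
and d ≥ 0, so (0, 0) + t·d stays feasible for every t ≥ 0. Along this ray z = -4x_1 - 4x_2 changes by -8 per unit t, so z → −∞.

The LP is unbounded; z can be made arbitrarily small.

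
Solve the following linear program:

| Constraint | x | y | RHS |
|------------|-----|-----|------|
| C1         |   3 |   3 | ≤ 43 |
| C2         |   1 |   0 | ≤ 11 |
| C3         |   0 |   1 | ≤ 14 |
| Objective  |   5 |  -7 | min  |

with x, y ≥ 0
x = 0, y = 14, z = -98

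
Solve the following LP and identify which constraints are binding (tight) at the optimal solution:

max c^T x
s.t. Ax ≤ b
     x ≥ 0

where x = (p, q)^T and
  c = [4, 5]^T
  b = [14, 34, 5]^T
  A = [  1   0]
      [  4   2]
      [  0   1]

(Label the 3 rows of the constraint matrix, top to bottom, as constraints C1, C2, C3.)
Optimal: p = 6, q = 5
Slack at optimum:
  C1: slack = 8
  C2: slack = 0 (binding)
  C3: slack = 0 (binding)
  p ≥ 0: p = 6
  q ≥ 0: q = 5
Binding constraints: C2, C3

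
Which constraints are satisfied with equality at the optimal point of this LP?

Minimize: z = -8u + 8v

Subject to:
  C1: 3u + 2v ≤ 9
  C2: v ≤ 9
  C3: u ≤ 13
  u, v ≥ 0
Optimal: u = 3, v = 0
Slack at optimum:
  C1: slack = 0 (binding)
  C2: slack = 9
  C3: slack = 10
  u ≥ 0: u = 3
  v ≥ 0: v = 0 (binding)
Binding constraints: C1, v ≥ 0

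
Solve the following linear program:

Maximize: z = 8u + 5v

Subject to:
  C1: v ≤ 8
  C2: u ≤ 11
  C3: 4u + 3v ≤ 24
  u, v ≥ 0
Each vertex is the intersection of two constraint boundaries that also satisfies all remaining constraints:
  u = 0 and v = 0 → (0, 0)
  4u + 3v = 24 and v = 0 → (6, 0)
  v = 8 and 4u + 3v = 24 → (0, 8)

Evaluating z = 8u + 5v at each vertex:
  (0, 0): z = 0
  (6, 0): z = 48
  (0, 8): z = 40

The maximum is at (6, 0) with z = 48.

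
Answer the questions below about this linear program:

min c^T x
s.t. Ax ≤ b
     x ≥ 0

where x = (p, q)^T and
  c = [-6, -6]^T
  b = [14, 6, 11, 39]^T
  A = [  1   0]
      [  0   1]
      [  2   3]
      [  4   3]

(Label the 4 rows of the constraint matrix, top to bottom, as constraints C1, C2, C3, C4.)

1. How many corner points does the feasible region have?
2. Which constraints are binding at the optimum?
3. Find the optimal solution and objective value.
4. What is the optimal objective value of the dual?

1. 3
2. C3, q ≥ 0
3. p = 5.5, q = 0, z = -33
4. -33 (by strong duality, equal to the primal optimum)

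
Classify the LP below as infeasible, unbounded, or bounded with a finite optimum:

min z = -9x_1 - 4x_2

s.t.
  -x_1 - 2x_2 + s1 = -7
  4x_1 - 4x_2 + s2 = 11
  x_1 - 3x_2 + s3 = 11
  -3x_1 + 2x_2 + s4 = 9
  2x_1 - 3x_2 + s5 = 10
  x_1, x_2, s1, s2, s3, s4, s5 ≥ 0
Feasible point: (0, 4) satisfies every constraint, so the LP is feasible.
Direction d = (1, 1): for each constraint row a, a·d ≤ 0 —
  (-1)(1) + (-2)(1) = -3 ≤ 0
  (4)(1) + (-4)(1) = 0 ≤ 0
  (1)(1) + (-3)(1) = -2 ≤ 0
  (-3)(1) + (2)(1) = -1 ≤ 0
  (2)(1) + (-3)(1) = -1 ≤ 0
and d ≥ 0, so (0, 4) + t·d stays feasible for every t ≥ 0. Along this ray z = -9x_1 - 4x_2 changes by -13 per unit t, so z → −∞.

Unbounded: there is a feasible ray along which z → −∞.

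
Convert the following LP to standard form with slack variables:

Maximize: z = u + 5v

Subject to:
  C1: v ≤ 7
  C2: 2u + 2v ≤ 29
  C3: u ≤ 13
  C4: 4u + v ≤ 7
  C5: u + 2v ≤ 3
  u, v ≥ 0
max z = u + 5v

s.t.
  v + s1 = 7
  2u + 2v + s2 = 29
  u + s3 = 13
  4u + v + s4 = 7
  u + 2v + s5 = 3
  u, v, s1, s2, s3, s4, s5 ≥ 0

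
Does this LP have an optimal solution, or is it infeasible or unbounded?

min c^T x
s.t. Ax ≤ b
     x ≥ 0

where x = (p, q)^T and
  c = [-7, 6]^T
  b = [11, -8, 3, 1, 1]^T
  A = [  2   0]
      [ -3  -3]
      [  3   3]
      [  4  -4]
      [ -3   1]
One constraint requires 3p + 3q ≤ 3, while the constraint -3p - 3q ≤ -8 is equivalent to 3p + 3q ≥ 8. Together they would need 8 ≤ 3p + 3q ≤ 3, which is impossible since 8 > 3. No point satisfies all constraints.

Infeasible: no point satisfies all constraints simultaneously.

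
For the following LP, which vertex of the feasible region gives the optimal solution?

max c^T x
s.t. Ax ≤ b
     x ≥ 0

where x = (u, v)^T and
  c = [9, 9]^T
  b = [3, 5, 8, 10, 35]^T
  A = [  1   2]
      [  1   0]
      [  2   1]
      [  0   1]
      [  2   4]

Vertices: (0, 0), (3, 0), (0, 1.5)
Evaluating z = 9u + 9v at each vertex:
  (0, 0): z = 0
  (3, 0): z = 27
  (0, 1.5): z = 13.5

The largest value is z = 27, attained at (3, 0).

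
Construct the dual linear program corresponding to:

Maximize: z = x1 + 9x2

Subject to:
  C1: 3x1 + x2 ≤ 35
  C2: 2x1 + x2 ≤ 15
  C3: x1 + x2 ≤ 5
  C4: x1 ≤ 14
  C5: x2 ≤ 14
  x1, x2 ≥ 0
Minimize: z = 35y1 + 15y2 + 5y3 + 14y4 + 14y5

Subject to:
  C1: -3y1 - 2y2 - y3 - y4 ≤ -1
  C2: -y1 - y2 - y3 - y5 ≤ -9
  y1, y2, y3, y4, y5 ≥ 0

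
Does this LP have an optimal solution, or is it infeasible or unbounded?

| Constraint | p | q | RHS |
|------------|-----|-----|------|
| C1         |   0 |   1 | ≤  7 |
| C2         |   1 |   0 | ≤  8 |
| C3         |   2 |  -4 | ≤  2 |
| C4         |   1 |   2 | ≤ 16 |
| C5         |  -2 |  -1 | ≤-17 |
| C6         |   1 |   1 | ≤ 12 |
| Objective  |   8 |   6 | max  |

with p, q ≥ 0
The point (8, 4) satisfies every constraint, so the LP is feasible; the constraints give p ≤ 8 and q ≤ 7, which with p, q ≥ 0 keep the feasible region inside a bounded box. A feasible, bounded LP attains a finite optimum at a vertex.

Evaluating z = 8p + 6q at each vertex:
  (7, 3): z = 74
  (8, 3.5): z = 85
  (8, 4): z = 88
  (6, 5): z = 78

Bounded optimum: z* = 88 at (8, 4).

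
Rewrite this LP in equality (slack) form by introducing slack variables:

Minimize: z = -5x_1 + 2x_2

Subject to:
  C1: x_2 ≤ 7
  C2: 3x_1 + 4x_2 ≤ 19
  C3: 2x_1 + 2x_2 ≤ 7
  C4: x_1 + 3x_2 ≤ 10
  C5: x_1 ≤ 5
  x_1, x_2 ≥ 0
min z = -5x_1 + 2x_2

s.t.
  x_2 + s1 = 7
  3x_1 + 4x_2 + s2 = 19
  2x_1 + 2x_2 + s3 = 7
  x_1 + 3x_2 + s4 = 10
  x_1 + s5 = 5
  x_1, x_2, s1, s2, s3, s4, s5 ≥ 0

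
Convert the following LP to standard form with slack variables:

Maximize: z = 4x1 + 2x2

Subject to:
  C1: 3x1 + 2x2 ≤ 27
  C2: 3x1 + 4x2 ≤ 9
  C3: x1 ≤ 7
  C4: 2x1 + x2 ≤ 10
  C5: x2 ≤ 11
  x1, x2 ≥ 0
max z = 4x1 + 2x2

s.t.
  3x1 + 2x2 + s1 = 27
  3x1 + 4x2 + s2 = 9
  x1 + s3 = 7
  2x1 + x2 + s4 = 10
  x2 + s5 = 11
  x1, x2, s1, s2, s3, s4, s5 ≥ 0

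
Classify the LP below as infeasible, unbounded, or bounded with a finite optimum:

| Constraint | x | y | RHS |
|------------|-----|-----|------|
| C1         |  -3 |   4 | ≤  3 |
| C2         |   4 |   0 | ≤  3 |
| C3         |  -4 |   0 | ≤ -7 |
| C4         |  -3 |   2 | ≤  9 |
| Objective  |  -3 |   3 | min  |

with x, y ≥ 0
C2 requires 4x ≤ 3, while C3 (-4x ≤ -7) is equivalent to 4x ≥ 7. Together they would need 7 ≤ 4x ≤ 3, which is impossible since 7 > 3. No point satisfies all constraints.

Infeasible — the constraint set is empty.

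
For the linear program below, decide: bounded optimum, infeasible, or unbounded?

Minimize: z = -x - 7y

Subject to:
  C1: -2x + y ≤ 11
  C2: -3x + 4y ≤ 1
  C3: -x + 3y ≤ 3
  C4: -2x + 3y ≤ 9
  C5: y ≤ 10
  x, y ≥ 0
Feasible point: (0, 0) satisfies every constraint, so the LP is feasible.
Direction d = (1, 0): for each constraint row a, a·d ≤ 0 —
  (-2)(1) + (1)(0) = -2 ≤ 0
  (-3)(1) + (4)(0) = -3 ≤ 0
  (-1)(1) + (3)(0) = -1 ≤ 0
  (-2)(1) + (3)(0) = -2 ≤ 0
  (0)(1) + (1)(0) = 0 ≤ 0
and d ≥ 0, so (0, 0) + t·d stays feasible for every t ≥ 0. Along this ray z = -x - 7y changes by -1 per unit t, so z → −∞.

The LP is unbounded; z can be made arbitrarily small.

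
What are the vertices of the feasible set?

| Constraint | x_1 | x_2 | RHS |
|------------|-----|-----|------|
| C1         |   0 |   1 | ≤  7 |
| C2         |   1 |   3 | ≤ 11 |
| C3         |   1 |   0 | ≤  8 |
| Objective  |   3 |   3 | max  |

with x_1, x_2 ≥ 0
Each vertex is the intersection of two constraint boundaries that also satisfies all remaining constraints:
  x_1 = 0 and x_2 = 0 → (0, 0)
  x_1 = 8 and x_2 = 0 → (8, 0)
  x_1 + 3x_2 = 11 and x_1 = 8 → (8, 1)
  x_1 + 3x_2 = 11 and x_1 = 0 → (0, 3.667)

Vertices: (0, 0), (8, 0), (8, 1), (0, 3.667)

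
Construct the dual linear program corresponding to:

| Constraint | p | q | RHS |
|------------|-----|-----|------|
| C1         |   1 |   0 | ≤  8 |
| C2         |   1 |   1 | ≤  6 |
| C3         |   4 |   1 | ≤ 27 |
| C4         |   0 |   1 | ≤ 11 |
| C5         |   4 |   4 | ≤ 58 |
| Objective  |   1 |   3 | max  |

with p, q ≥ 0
Minimize: z = 8y1 + 6y2 + 27y3 + 11y4 + 58y5

Subject to:
  C1: -y1 - y2 - 4y3 - 4y5 ≤ -1
  C2: -y2 - y3 - y4 - 4y5 ≤ -3
  y1, y2, y3, y4, y5 ≥ 0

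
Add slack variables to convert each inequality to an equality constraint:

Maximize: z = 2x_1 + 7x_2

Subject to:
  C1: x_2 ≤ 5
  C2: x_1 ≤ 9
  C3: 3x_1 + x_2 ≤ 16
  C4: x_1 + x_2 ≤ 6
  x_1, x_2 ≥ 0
max z = 2x_1 + 7x_2

s.t.
  x_2 + s1 = 5
  x_1 + s2 = 9
  3x_1 + x_2 + s3 = 16
  x_1 + x_2 + s4 = 6
  x_1, x_2, s1, s2, s3, s4 ≥ 0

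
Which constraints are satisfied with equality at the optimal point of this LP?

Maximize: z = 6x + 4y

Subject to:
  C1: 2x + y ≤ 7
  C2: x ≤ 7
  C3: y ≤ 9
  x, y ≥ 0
Optimal: x = 0, y = 7
Slack at optimum:
  C1: slack = 0 (binding)
  C2: slack = 7
  C3: slack = 2
  x ≥ 0: x = 0 (binding)
  y ≥ 0: y = 7
Binding constraints: C1, x ≥ 0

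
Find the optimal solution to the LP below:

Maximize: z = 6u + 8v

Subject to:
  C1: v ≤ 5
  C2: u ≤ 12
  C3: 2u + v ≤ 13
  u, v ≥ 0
Each vertex is the intersection of two constraint boundaries that also satisfies all remaining constraints:
  u = 0 and v = 0 → (0, 0)
  2u + v = 13 and v = 0 → (6.5, 0)
  v = 5 and 2u + v = 13 → (4, 5)
  v = 5 and u = 0 → (0, 5)

Evaluating z = 6u + 8v at each vertex:
  (0, 0): z = 0
  (6.5, 0): z = 39
  (4, 5): z = 64
  (0, 5): z = 40

The maximum is at (4, 5) with z = 64.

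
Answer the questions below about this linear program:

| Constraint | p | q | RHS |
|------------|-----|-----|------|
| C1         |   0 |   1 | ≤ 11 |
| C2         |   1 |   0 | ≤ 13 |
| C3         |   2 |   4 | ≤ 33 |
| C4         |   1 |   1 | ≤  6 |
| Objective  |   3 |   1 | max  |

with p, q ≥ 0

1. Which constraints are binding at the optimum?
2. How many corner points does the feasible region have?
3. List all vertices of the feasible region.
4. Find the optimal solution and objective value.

1. C4, q ≥ 0
2. 3
3. (0, 0), (6, 0), (0, 6)
4. p = 6, q = 0, z = 18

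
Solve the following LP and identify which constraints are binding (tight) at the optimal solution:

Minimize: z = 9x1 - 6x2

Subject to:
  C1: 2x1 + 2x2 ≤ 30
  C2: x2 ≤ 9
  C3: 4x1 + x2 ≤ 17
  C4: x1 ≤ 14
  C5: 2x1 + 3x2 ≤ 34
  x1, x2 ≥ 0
Optimal: x1 = 0, x2 = 9
Binding: C2, x1 ≥ 0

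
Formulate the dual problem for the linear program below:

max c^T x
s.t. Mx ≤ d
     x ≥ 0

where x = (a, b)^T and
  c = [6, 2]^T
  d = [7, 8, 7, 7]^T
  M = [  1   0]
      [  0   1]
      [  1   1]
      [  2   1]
Minimize: z = 7y1 + 8y2 + 7y3 + 7y4

Subject to:
  C1: -y1 - y3 - 2y4 ≤ -6
  C2: -y2 - y3 - y4 ≤ -2
  y1, y2, y3, y4 ≥ 0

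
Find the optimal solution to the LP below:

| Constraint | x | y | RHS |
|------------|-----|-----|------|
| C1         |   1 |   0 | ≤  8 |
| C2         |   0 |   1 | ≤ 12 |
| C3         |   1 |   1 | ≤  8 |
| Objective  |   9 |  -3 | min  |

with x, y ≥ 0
Each vertex is the intersection of two constraint boundaries that also satisfies all remaining constraints:
  x = 0 and y = 0 → (0, 0)
  x = 8 and x + y = 8 → (8, 0)
  x + y = 8 and x = 0 → (0, 8)

Evaluating z = 9x - 3y at each vertex:
  (0, 0): z = 0
  (8, 0): z = 72
  (0, 8): z = -24

The minimum is at (0, 8) with z = -24.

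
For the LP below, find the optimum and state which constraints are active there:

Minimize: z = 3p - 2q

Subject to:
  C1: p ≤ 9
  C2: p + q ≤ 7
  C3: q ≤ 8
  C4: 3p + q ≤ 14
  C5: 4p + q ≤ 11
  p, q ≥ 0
Optimal: p = 0, q = 7
Binding: C2, p ≥ 0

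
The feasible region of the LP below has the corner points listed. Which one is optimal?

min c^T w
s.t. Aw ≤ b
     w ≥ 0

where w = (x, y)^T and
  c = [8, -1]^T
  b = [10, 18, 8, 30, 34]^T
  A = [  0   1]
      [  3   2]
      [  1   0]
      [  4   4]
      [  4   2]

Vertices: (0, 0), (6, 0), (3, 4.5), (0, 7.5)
Evaluating z = 8x - y at each vertex:
  (0, 0): z = 0
  (6, 0): z = 48
  (3, 4.5): z = 19.5
  (0, 7.5): z = -7.5

The smallest value is z = -7.5, attained at (0, 7.5).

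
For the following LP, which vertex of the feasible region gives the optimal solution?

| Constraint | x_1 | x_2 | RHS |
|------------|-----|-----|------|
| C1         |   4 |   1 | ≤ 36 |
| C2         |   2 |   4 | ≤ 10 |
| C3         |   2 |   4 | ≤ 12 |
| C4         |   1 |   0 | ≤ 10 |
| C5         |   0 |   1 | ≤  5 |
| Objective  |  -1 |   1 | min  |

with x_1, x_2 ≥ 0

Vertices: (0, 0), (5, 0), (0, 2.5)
(5, 0) with z = -5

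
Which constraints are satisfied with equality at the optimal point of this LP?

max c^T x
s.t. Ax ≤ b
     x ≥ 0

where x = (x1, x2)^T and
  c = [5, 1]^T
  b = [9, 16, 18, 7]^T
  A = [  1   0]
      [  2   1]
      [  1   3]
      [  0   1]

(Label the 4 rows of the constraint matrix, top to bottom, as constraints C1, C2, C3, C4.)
Optimal: x1 = 8, x2 = 0
Binding: C2, x2 ≥ 0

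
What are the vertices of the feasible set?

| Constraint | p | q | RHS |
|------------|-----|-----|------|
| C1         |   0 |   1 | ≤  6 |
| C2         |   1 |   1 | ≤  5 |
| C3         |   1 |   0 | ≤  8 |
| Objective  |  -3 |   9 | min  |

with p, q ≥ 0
Each vertex is the intersection of two constraint boundaries that also satisfies all remaining constraints:
  p = 0 and q = 0 → (0, 0)
  p + q = 5 and q = 0 → (5, 0)
  p + q = 5 and p = 0 → (0, 5)

Vertices: (0, 0), (5, 0), (0, 5)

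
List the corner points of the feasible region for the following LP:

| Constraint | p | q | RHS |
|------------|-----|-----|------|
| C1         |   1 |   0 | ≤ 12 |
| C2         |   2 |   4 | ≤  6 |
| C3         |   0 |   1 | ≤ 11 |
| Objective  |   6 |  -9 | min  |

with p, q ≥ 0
Each vertex is the intersection of two constraint boundaries that also satisfies all remaining constraints:
  p = 0 and q = 0 → (0, 0)
  2p + 4q = 6 and q = 0 → (3, 0)
  2p + 4q = 6 and p = 0 → (0, 1.5)

Vertices: (0, 0), (3, 0), (0, 1.5)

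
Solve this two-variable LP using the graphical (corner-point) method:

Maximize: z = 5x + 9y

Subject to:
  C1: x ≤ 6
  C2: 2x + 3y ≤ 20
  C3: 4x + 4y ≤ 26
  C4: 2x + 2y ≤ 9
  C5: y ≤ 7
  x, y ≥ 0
x = 0, y = 4.5, z = 40.5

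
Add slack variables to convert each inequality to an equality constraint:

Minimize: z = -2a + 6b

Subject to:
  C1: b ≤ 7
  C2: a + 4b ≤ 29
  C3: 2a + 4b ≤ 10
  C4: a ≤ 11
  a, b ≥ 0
min z = -2a + 6b

s.t.
  b + s1 = 7
  a + 4b + s2 = 29
  2a + 4b + s3 = 10
  a + s4 = 11
  a, b, s1, s2, s3, s4 ≥ 0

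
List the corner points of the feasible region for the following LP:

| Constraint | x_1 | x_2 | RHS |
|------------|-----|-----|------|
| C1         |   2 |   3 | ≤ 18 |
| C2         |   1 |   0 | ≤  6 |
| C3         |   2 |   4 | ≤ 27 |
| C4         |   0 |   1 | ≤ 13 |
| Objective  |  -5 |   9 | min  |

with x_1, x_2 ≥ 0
Each vertex is the intersection of two constraint boundaries that also satisfies all remaining constraints:
  x_1 = 0 and x_2 = 0 → (0, 0)
  x_1 = 6 and x_2 = 0 → (6, 0)
  2x_1 + 3x_2 = 18 and x_1 = 6 → (6, 2)
  2x_1 + 3x_2 = 18 and x_1 = 0 → (0, 6)

Vertices: (0, 0), (6, 0), (6, 2), (0, 6)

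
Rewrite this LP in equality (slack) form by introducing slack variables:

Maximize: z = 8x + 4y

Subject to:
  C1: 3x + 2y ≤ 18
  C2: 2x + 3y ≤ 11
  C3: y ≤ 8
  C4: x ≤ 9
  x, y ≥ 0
max z = 8x + 4y

s.t.
  3x + 2y + s1 = 18
  2x + 3y + s2 = 11
  y + s3 = 8
  x + s4 = 9
  x, y, s1, s2, s3, s4 ≥ 0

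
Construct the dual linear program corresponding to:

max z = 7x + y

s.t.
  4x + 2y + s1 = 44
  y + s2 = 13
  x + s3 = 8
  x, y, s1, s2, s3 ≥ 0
Minimize: z = 44y1 + 13y2 + 8y3

Subject to:
  C1: -4y1 - y3 ≤ -7
  C2: -2y1 - y2 ≤ -1
  y1, y2, y3 ≥ 0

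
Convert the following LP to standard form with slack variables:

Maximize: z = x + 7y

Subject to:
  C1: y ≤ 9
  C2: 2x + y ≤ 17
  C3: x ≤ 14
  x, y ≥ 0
max z = x + 7y

s.t.
  y + s1 = 9
  2x + y + s2 = 17
  x + s3 = 14
  x, y, s1, s2, s3 ≥ 0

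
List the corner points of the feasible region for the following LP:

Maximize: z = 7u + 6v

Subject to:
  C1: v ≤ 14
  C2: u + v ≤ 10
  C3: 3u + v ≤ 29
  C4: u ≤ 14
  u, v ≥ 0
Each vertex is the intersection of two constraint boundaries that also satisfies all remaining constraints:
  u = 0 and v = 0 → (0, 0)
  3u + v = 29 and v = 0 → (9.667, 0)
  u + v = 10 and 3u + v = 29 → (9.5, 0.5)
  u + v = 10 and u = 0 → (0, 10)

Vertices: (0, 0), (9.667, 0), (9.5, 0.5), (0, 10)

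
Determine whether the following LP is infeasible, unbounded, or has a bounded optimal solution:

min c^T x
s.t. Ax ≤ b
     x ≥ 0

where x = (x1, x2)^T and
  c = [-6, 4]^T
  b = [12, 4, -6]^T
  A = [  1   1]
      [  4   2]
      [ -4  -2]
One constraint requires 4x1 + 2x2 ≤ 4, while the constraint -4x1 - 2x2 ≤ -6 is equivalent to 4x1 + 2x2 ≥ 6. Together they would need 6 ≤ 4x1 + 2x2 ≤ 4, which is impossible since 6 > 4. No point satisfies all constraints.

Infeasible: no point satisfies all constraints simultaneously.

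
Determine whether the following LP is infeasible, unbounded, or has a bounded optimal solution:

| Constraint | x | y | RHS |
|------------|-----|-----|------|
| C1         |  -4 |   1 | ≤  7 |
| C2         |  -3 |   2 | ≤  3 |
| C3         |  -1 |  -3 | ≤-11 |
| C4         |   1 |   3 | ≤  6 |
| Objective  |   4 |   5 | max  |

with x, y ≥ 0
C4 requires x + 3y ≤ 6, while C3 (-x - 3y ≤ -11) is equivalent to x + 3y ≥ 11. Together they would need 11 ≤ x + 3y ≤ 6, which is impossible since 11 > 6. No point satisfies all constraints.

Infeasible — the constraint set is empty.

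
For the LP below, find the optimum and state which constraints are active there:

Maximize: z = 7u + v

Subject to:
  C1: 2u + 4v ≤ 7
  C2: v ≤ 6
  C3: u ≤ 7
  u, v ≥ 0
Optimal: u = 3.5, v = 0
Slack at optimum:
  C1: slack = 0 (binding)
  C2: slack = 6
  C3: slack = 3.5
  u ≥ 0: u = 3.5
  v ≥ 0: v = 0 (binding)
Binding constraints: C1, v ≥ 0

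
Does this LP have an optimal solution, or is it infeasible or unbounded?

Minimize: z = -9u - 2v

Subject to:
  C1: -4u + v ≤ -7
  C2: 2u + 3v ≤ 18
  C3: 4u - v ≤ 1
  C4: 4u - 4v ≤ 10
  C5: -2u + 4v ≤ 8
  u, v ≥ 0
C3 requires 4u - v ≤ 1, while C1 (-4u + v ≤ -7) is equivalent to 4u - v ≥ 7. Together they would need 7 ≤ 4u - v ≤ 1, which is impossible since 7 > 1. No point satisfies all constraints.

The feasible region is empty; the LP is infeasible.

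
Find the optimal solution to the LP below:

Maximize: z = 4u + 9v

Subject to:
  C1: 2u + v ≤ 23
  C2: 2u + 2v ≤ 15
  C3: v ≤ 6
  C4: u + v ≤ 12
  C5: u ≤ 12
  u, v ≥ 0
u = 1.5, v = 6, z = 60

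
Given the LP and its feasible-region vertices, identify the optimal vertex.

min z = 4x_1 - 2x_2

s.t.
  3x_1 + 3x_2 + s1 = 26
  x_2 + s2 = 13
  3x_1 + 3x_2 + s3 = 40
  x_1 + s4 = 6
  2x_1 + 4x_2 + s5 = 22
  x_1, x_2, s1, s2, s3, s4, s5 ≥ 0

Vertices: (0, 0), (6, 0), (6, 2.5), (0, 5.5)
(0, 5.5) with z = -11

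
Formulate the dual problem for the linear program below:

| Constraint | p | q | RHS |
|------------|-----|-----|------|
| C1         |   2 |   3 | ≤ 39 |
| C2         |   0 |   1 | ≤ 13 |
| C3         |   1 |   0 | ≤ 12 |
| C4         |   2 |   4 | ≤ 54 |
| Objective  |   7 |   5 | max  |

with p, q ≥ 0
Minimize: z = 39y1 + 13y2 + 12y3 + 54y4

Subject to:
  C1: -2y1 - y3 - 2y4 ≤ -7
  C2: -3y1 - y2 - 4y4 ≤ -5
  y1, y2, y3, y4 ≥ 0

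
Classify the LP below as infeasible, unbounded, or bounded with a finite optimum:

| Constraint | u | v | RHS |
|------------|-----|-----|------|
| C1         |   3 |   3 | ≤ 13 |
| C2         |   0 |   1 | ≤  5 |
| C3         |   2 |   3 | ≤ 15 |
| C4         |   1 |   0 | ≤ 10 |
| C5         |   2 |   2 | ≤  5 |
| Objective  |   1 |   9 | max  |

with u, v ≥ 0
The point (0, 2.5) satisfies every constraint, so the LP is feasible; the constraints give u ≤ 10 and v ≤ 5, which with u, v ≥ 0 keep the feasible region inside a bounded box. A feasible, bounded LP attains a finite optimum at a vertex.

Evaluating z = u + 9v at each vertex:
  (0, 0): z = 0
  (2.5, 0): z = 2.5
  (0, 2.5): z = 22.5

Bounded optimum: z* = 22.5 at (0, 2.5).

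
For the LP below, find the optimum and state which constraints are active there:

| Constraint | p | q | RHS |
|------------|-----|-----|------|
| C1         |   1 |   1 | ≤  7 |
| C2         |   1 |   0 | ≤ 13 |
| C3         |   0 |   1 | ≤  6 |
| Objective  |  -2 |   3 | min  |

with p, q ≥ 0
Optimal: p = 7, q = 0
Slack at optimum:
  C1: slack = 0 (binding)
  C2: slack = 6
  C3: slack = 6
  p ≥ 0: p = 7
  q ≥ 0: q = 0 (binding)
Binding constraints: C1, q ≥ 0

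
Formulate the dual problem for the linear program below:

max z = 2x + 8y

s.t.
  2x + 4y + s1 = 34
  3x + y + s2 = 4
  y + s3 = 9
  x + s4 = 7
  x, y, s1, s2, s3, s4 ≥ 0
Minimize: z = 34y1 + 4y2 + 9y3 + 7y4

Subject to:
  C1: -2y1 - 3y2 - y4 ≤ -2
  C2: -4y1 - y2 - y3 ≤ -8
  y1, y2, y3, y4 ≥ 0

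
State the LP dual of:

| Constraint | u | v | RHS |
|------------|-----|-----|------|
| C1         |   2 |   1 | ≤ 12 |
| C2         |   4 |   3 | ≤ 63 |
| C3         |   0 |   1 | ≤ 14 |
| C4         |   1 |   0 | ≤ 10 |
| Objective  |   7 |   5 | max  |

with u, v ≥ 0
Minimize: z = 12y1 + 63y2 + 14y3 + 10y4

Subject to:
  C1: -2y1 - 4y2 - y4 ≤ -7
  C2: -y1 - 3y2 - y3 ≤ -5
  y1, y2, y3, y4 ≥ 0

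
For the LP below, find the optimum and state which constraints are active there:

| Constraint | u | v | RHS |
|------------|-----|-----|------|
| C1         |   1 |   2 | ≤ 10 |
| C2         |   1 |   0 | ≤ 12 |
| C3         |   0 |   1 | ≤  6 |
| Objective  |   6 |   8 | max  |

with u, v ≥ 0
Optimal: u = 10, v = 0
Slack at optimum:
  C1: slack = 0 (binding)
  C2: slack = 2
  C3: slack = 6
  u ≥ 0: u = 10
  v ≥ 0: v = 0 (binding)
Binding constraints: C1, v ≥ 0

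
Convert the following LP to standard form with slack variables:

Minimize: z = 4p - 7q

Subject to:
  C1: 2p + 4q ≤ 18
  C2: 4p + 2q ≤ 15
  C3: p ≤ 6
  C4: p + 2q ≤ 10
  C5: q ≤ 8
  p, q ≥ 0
min z = 4p - 7q

s.t.
  2p + 4q + s1 = 18
  4p + 2q + s2 = 15
  p + s3 = 6
  p + 2q + s4 = 10
  q + s5 = 8
  p, q, s1, s2, s3, s4, s5 ≥ 0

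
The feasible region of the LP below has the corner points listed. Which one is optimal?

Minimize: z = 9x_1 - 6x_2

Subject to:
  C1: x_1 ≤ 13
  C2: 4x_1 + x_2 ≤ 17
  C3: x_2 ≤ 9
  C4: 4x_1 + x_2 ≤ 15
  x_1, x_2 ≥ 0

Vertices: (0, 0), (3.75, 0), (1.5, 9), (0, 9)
Evaluating z = 9x_1 - 6x_2 at each vertex:
  (0, 0): z = 0
  (3.75, 0): z = 33.75
  (1.5, 9): z = -40.5
  (0, 9): z = -54

The smallest value is z = -54, attained at (0, 9).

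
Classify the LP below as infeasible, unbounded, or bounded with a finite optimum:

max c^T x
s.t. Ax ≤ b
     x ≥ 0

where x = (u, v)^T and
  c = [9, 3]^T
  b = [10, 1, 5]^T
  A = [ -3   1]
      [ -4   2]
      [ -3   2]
Feasible point: (0, 0) satisfies every constraint, so the LP is feasible.
Direction d = (1, 0): for each constraint row a, a·d ≤ 0 —
  (-3)(1) + (1)(0) = -3 ≤ 0
  (-4)(1) + (2)(0) = -4 ≤ 0
  (-3)(1) + (2)(0) = -3 ≤ 0
and d ≥ 0, so (0, 0) + t·d stays feasible for every t ≥ 0. Along this ray z = 9u + 3v changes by 9 per unit t, so z → +∞.

Unbounded: there is a feasible ray along which z → +∞.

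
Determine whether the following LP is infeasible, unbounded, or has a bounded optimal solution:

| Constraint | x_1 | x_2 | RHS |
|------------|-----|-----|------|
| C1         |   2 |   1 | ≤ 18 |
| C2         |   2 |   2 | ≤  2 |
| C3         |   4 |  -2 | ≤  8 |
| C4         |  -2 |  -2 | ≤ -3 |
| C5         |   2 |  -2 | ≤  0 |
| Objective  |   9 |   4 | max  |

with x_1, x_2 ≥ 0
C2 requires 2x_1 + 2x_2 ≤ 2, while C4 (-2x_1 - 2x_2 ≤ -3) is equivalent to 2x_1 + 2x_2 ≥ 3. Together they would need 3 ≤ 2x_1 + 2x_2 ≤ 2, which is impossible since 3 > 2. No point satisfies all constraints.

The feasible region is empty; the LP is infeasible.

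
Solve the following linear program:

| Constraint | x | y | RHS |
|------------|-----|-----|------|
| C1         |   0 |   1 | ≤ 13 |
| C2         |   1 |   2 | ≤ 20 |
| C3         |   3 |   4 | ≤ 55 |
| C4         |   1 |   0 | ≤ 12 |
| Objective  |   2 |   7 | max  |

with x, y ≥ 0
Each vertex is the intersection of two constraint boundaries that also satisfies all remaining constraints:
  x = 0 and y = 0 → (0, 0)
  x = 12 and y = 0 → (12, 0)
  x + 2y = 20 and x = 12 → (12, 4)
  x + 2y = 20 and x = 0 → (0, 10)

Evaluating z = 2x + 7y at each vertex:
  (0, 0): z = 0
  (12, 0): z = 24
  (12, 4): z = 52
  (0, 10): z = 70

The maximum is at (0, 10) with z = 70.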